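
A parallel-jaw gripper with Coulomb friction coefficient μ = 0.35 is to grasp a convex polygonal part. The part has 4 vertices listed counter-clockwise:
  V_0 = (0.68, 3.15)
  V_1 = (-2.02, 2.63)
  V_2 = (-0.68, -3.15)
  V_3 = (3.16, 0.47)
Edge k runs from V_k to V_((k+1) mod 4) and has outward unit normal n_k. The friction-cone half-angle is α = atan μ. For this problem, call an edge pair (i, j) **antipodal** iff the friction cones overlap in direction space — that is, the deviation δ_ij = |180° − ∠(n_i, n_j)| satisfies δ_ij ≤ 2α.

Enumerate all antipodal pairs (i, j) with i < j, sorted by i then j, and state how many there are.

count = 2; pairs: (0,2), (1,3)

α = atan 0.35 = 19.29°;  2α = 38.58°
n_0 = (-0.1891, +0.9820)
n_1 = (-0.9742, -0.2258)
n_2 = (+0.6860, -0.7276)
n_3 = (+0.7340, +0.6792)
  (0,1): δ = 87.85°  ·
  (0,2): δ = 32.41°  ✓
  (0,3): δ = 121.88°  ·
  (1,2): δ = 59.74°  ·
  (1,3): δ = 29.73°  ✓
  (2,3): δ = 90.53°  ·
antipodal pairs: 2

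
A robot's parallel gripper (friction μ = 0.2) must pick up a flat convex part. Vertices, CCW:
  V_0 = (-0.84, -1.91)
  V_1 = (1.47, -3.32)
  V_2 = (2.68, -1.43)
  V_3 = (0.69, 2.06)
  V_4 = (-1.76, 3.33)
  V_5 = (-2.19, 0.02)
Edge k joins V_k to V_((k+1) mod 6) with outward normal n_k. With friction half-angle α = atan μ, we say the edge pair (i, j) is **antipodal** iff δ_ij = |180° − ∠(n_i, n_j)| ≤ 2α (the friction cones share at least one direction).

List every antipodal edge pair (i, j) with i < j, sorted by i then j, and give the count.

α = atan 0.2 = 11.31°;  2α = 22.62°
n_0 = (-0.5210, -0.8536)
n_1 = (+0.8422, -0.5392)
n_2 = (+0.8687, +0.4953)
n_3 = (+0.4602, +0.8878)
n_4 = (-0.9917, +0.1288)
n_5 = (-0.8194, -0.5732)
  (0,1): δ = 91.23°  ·
  (0,2): δ = 28.91°  ·
  (0,3): δ = 4.00°  ✓
  (0,4): δ = 114.00°  ·
  (0,5): δ = 156.37°  ·
  (1,2): δ = 117.68°  ·
  (1,3): δ = 84.77°  ·
  (1,4): δ = 25.23°  ·
  (1,5): δ = 67.60°  ·
  (2,3): δ = 147.09°  ·
  (2,4): δ = 37.09°  ·
  (2,5): δ = 5.28°  ✓
  (3,4): δ = 70.00°  ·
  (3,5): δ = 27.63°  ·
  (4,5): δ = 137.63°  ·
antipodal pairs: 2

count = 2; pairs: (0,3), (2,5)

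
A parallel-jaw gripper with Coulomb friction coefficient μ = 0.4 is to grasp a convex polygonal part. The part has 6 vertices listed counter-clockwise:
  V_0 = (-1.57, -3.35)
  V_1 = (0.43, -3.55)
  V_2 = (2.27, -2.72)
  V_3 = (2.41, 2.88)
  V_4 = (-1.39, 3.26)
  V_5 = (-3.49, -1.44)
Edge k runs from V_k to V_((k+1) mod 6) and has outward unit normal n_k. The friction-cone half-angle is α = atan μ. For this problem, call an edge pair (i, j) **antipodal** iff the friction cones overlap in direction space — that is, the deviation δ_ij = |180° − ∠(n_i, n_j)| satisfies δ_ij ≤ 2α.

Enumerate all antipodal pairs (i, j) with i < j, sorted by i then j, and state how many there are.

count = 5; pairs: (0,3), (1,3), (1,4), (2,4), (3,5)

α = atan 0.4 = 21.80°;  2α = 43.60°
n_0 = (-0.0995, -0.9950)
n_1 = (+0.4112, -0.9116)
n_2 = (+0.9997, -0.0250)
n_3 = (+0.0995, +0.9950)
n_4 = (-0.9130, +0.4079)
n_5 = (-0.7053, -0.7090)
  (0,1): δ = 150.01°  ·
  (0,2): δ = 85.72°  ·
  (0,3): δ = 0.00°  ✓
  (0,4): δ = 71.64°  ·
  (0,5): δ = 140.86°  ·
  (1,2): δ = 115.71°  ·
  (1,3): δ = 29.99°  ✓
  (1,4): δ = 41.64°  ✓
  (1,5): δ = 110.87°  ·
  (2,3): δ = 94.28°  ·
  (2,4): δ = 22.64°  ✓
  (2,5): δ = 46.58°  ·
  (3,4): δ = 108.36°  ·
  (3,5): δ = 39.14°  ✓
  (4,5): δ = 110.77°  ·
antipodal pairs: 5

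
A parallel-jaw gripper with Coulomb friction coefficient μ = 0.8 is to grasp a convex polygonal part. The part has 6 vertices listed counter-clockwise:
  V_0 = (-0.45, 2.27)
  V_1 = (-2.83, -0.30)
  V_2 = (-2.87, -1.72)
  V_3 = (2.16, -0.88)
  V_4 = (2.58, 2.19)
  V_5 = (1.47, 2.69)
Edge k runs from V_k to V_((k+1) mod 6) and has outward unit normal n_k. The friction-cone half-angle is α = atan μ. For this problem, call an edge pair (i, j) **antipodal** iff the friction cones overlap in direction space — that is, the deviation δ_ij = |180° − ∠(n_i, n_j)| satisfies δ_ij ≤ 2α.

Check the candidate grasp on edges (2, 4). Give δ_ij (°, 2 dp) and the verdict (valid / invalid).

α = atan 0.8 = 38.66°;  2α = 77.32°
edge 2: e_2 = (+5.03, +0.84);  n_2 = (+0.1647, -0.9863)
edge 4: e_4 = (-1.11, +0.50);  n_4 = (+0.4107, +0.9118)
∠(n_2, n_4) = 146.27°
δ = |180° − 146.27°| = 33.73°
33.73° ≤ 2α = 77.32°  →  valid

δ = 33.73°, valid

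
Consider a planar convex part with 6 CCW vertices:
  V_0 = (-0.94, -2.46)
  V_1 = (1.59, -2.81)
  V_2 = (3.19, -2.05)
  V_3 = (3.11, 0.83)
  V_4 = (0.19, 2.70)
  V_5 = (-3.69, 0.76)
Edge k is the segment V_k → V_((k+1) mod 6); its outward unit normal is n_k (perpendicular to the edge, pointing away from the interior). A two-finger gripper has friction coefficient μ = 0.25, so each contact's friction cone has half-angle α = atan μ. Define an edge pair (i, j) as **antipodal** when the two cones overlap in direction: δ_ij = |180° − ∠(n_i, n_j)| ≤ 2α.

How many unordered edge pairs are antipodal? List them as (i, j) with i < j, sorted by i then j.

α = atan 0.25 = 14.04°;  2α = 28.07°
n_0 = (-0.1370, -0.9906)
n_1 = (+0.4291, -0.9033)
n_2 = (+0.9996, +0.0278)
n_3 = (+0.5393, +0.8421)
n_4 = (-0.4472, +0.8944)
n_5 = (-0.7604, -0.6494)
  (0,1): δ = 146.72°  ·
  (0,2): δ = 80.53°  ·
  (0,3): δ = 24.76°  ✓
  (0,4): δ = 34.44°  ·
  (0,5): δ = 138.37°  ·
  (1,2): δ = 113.82°  ·
  (1,3): δ = 58.04°  ·
  (1,4): δ = 1.16°  ✓
  (1,5): δ = 105.09°  ·
  (2,3): δ = 124.23°  ·
  (2,4): δ = 65.03°  ·
  (2,5): δ = 38.91°  ·
  (3,4): δ = 120.80°  ·
  (3,5): δ = 16.87°  ✓
  (4,5): δ = 76.07°  ·
antipodal pairs: 3

count = 3; pairs: (0,3), (1,4), (3,5)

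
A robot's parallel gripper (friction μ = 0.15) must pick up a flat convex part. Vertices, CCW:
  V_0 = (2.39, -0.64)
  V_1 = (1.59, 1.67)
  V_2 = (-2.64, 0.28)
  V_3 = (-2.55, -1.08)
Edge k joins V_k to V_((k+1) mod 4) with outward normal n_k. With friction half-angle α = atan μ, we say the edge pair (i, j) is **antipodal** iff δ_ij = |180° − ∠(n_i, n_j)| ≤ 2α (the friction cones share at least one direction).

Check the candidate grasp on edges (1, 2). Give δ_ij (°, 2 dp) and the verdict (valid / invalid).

δ = 104.40°, invalid

α = atan 0.15 = 8.53°;  2α = 17.06°
edge 1: e_1 = (-4.23, -1.39);  n_1 = (-0.3122, +0.9500)
edge 2: e_2 = (+0.09, -1.36);  n_2 = (-0.9978, -0.0660)
∠(n_1, n_2) = 75.60°
δ = |180° − 75.60°| = 104.40°
104.40° > 2α = 17.06°  →  invalid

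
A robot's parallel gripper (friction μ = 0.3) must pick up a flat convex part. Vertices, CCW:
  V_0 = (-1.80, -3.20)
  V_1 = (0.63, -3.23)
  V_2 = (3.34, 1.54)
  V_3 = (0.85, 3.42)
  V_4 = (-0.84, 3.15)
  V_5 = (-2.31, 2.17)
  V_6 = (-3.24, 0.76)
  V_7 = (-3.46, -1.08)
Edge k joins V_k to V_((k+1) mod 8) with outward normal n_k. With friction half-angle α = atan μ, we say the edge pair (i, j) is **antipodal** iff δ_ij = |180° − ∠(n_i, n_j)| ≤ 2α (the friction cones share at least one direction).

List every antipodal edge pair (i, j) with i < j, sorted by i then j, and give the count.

α = atan 0.3 = 16.70°;  2α = 33.40°
n_0 = (-0.0123, -0.9999)
n_1 = (+0.8695, -0.4940)
n_2 = (+0.6026, +0.7981)
n_3 = (-0.1578, +0.9875)
n_4 = (-0.5547, +0.8321)
n_5 = (-0.8348, +0.5506)
n_6 = (-0.9929, +0.1187)
n_7 = (-0.7873, -0.6165)
  (0,1): δ = 118.90°  ·
  (0,2): δ = 36.35°  ·
  (0,3): δ = 9.78°  ✓
  (0,4): δ = 34.40°  ·
  (0,5): δ = 57.30°  ·
  (0,6): δ = 83.89°  ·
  (0,7): δ = 128.77°  ·
  (1,2): δ = 97.45°  ·
  (1,3): δ = 51.32°  ·
  (1,4): δ = 26.71°  ✓
  (1,5): δ = 3.81°  ✓
  (1,6): δ = 22.78°  ✓
  (1,7): δ = 67.66°  ·
  (2,3): δ = 133.87°  ·
  (2,4): δ = 109.26°  ·
  (2,5): δ = 86.35°  ·
  (2,6): δ = 59.76°  ·
  (2,7): δ = 14.88°  ✓
  (3,4): δ = 155.39°  ·
  (3,5): δ = 132.48°  ·
  (3,6): δ = 105.90°  ·
  (3,7): δ = 61.02°  ·
  (4,5): δ = 157.10°  ·
  (4,6): δ = 130.51°  ·
  (4,7): δ = 85.63°  ·
  (5,6): δ = 153.41°  ·
  (5,7): δ = 108.53°  ·
  (6,7): δ = 135.12°  ·
antipodal pairs: 5

count = 5; pairs: (0,3), (1,4), (1,5), (1,6), (2,7)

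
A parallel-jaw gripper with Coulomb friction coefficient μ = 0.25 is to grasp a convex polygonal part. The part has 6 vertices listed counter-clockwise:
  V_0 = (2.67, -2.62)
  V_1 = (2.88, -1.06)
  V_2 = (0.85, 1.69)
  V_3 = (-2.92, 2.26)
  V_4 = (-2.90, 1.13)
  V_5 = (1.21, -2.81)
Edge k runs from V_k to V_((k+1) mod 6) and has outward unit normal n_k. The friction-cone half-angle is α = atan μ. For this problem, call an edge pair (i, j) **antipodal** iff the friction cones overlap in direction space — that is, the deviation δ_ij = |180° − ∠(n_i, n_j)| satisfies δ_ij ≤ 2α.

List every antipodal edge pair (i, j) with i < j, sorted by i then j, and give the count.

count = 3; pairs: (0,3), (1,4), (2,5)

α = atan 0.25 = 14.04°;  2α = 28.07°
n_0 = (+0.9911, -0.1334)
n_1 = (+0.8045, +0.5939)
n_2 = (+0.1495, +0.9888)
n_3 = (-0.9998, -0.0177)
n_4 = (-0.6920, -0.7219)
n_5 = (+0.1290, -0.9916)
  (0,1): δ = 135.90°  ·
  (0,2): δ = 90.93°  ·
  (0,3): δ = 8.68°  ✓
  (0,4): δ = 53.88°  ·
  (0,5): δ = 105.08°  ·
  (1,2): δ = 135.03°  ·
  (1,3): δ = 35.42°  ·
  (1,4): δ = 9.78°  ✓
  (1,5): δ = 60.98°  ·
  (2,3): δ = 80.39°  ·
  (2,4): δ = 35.19°  ·
  (2,5): δ = 16.01°  ✓
  (3,4): δ = 134.80°  ·
  (3,5): δ = 83.60°  ·
  (4,5): δ = 128.80°  ·
antipodal pairs: 3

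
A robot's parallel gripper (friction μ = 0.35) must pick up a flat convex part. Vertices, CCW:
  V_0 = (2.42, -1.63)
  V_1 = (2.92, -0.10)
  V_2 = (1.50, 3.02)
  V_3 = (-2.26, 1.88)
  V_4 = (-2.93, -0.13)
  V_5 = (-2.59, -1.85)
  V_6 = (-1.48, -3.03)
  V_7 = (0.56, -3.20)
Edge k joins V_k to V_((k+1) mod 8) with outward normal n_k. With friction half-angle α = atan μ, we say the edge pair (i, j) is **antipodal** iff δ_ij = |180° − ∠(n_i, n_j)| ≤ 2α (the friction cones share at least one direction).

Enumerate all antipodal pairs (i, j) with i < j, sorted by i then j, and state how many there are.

α = atan 0.35 = 19.29°;  2α = 38.58°
n_0 = (+0.9505, -0.3106)
n_1 = (+0.9102, +0.4142)
n_2 = (-0.2901, +0.9570)
n_3 = (-0.9487, +0.3162)
n_4 = (-0.9810, -0.1939)
n_5 = (-0.7284, -0.6852)
n_6 = (-0.0830, -0.9965)
n_7 = (+0.6450, -0.7642)
  (0,1): δ = 137.43°  ·
  (0,2): δ = 55.04°  ·
  (0,3): δ = 0.34°  ✓
  (0,4): δ = 29.28°  ✓
  (0,5): δ = 61.35°  ·
  (0,6): δ = 103.33°  ·
  (0,7): δ = 148.26°  ·
  (1,2): δ = 97.60°  ·
  (1,3): δ = 42.91°  ·
  (1,4): δ = 13.29°  ✓
  (1,5): δ = 18.78°  ✓
  (1,6): δ = 60.76°  ·
  (1,7): δ = 105.70°  ·
  (2,3): δ = 125.30°  ·
  (2,4): δ = 95.69°  ·
  (2,5): δ = 63.62°  ·
  (2,6): δ = 21.63°  ✓
  (2,7): δ = 23.30°  ✓
  (3,4): δ = 150.38°  ·
  (3,5): δ = 118.32°  ·
  (3,6): δ = 76.33°  ·
  (3,7): δ = 31.40°  ✓
  (4,5): δ = 147.93°  ·
  (4,6): δ = 105.95°  ·
  (4,7): δ = 61.01°  ·
  (5,6): δ = 138.01°  ·
  (5,7): δ = 93.08°  ·
  (6,7): δ = 135.07°  ·
antipodal pairs: 7

count = 7; pairs: (0,3), (0,4), (1,4), (1,5), (2,6), (2,7), (3,7)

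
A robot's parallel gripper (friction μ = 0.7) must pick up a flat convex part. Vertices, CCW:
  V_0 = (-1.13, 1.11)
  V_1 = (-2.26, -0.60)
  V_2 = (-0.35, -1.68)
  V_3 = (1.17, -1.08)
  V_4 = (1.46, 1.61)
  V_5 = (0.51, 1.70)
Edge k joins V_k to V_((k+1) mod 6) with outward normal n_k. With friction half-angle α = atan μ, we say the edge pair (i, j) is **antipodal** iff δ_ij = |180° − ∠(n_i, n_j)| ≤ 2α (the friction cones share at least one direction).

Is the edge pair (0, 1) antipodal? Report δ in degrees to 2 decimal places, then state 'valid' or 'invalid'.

α = atan 0.7 = 34.99°;  2α = 69.98°
edge 0: e_0 = (-1.13, -1.71);  n_0 = (-0.8343, +0.5513)
edge 1: e_1 = (+1.91, -1.08);  n_1 = (-0.4922, -0.8705)
∠(n_0, n_1) = 93.97°
δ = |180° − 93.97°| = 86.03°
86.03° > 2α = 69.98°  →  invalid

δ = 86.03°, invalid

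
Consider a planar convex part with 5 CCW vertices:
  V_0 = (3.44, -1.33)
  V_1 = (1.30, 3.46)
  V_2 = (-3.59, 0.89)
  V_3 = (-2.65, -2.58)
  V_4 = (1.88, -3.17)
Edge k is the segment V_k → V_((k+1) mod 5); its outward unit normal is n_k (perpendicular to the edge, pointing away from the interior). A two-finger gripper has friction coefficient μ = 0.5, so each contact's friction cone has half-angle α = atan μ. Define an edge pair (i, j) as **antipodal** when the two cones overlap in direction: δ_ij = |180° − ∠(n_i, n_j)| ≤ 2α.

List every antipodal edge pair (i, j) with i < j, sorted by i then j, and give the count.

count = 3; pairs: (0,2), (1,3), (1,4)

α = atan 0.5 = 26.57°;  2α = 53.13°
n_0 = (+0.9130, +0.4079)
n_1 = (-0.4652, +0.8852)
n_2 = (-0.9652, -0.2615)
n_3 = (-0.1292, -0.9916)
n_4 = (+0.7628, -0.6467)
  (0,1): δ = 86.35°  ·
  (0,2): δ = 8.92°  ✓
  (0,3): δ = 58.51°  ·
  (0,4): δ = 115.63°  ·
  (1,2): δ = 102.57°  ·
  (1,3): δ = 35.15°  ✓
  (1,4): δ = 21.98°  ✓
  (2,3): δ = 112.58°  ·
  (2,4): δ = 55.45°  ·
  (3,4): δ = 122.87°  ·
antipodal pairs: 3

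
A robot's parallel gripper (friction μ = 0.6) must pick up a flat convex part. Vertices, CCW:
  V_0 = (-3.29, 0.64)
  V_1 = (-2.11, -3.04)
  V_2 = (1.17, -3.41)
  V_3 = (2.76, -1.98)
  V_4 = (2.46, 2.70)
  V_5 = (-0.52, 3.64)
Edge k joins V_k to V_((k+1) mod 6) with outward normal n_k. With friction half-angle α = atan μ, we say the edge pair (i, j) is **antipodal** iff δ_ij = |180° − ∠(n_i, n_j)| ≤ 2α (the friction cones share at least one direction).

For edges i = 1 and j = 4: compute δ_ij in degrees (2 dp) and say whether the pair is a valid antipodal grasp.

α = atan 0.6 = 30.96°;  2α = 61.93°
edge 1: e_1 = (+3.28, -0.37);  n_1 = (-0.1121, -0.9937)
edge 4: e_4 = (-2.98, +0.94);  n_4 = (+0.3008, +0.9537)
∠(n_1, n_4) = 168.93°
δ = |180° − 168.93°| = 11.07°
11.07° ≤ 2α = 61.93°  →  valid

δ = 11.07°, valid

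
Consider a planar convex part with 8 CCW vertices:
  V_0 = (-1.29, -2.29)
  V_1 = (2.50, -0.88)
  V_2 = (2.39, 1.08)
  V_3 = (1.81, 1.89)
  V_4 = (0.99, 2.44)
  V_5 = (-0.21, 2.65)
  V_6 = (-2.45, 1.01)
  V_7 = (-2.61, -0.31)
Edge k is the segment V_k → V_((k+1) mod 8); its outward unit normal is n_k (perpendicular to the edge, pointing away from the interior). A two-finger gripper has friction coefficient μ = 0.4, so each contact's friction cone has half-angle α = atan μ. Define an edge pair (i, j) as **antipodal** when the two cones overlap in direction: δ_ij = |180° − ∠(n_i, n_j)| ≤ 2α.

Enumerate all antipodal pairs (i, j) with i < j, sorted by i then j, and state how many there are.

count = 7; pairs: (0,4), (0,5), (1,6), (1,7), (2,6), (2,7), (3,7)

α = atan 0.4 = 21.80°;  2α = 43.60°
n_0 = (+0.3487, -0.9372)
n_1 = (+0.9984, +0.0560)
n_2 = (+0.8131, +0.5822)
n_3 = (+0.5570, +0.8305)
n_4 = (+0.1724, +0.9850)
n_5 = (-0.5907, +0.8069)
n_6 = (-0.9927, +0.1203)
n_7 = (-0.8321, -0.5547)
  (0,1): δ = 107.19°  ·
  (0,2): δ = 74.80°  ·
  (0,3): δ = 54.26°  ·
  (0,4): δ = 30.33°  ✓
  (0,5): δ = 15.80°  ✓
  (0,6): δ = 62.68°  ·
  (0,7): δ = 103.28°  ·
  (1,2): δ = 147.61°  ·
  (1,3): δ = 127.06°  ·
  (1,4): δ = 103.14°  ·
  (1,5): δ = 57.00°  ·
  (1,6): δ = 10.12°  ✓
  (1,7): δ = 30.48°  ✓
  (2,3): δ = 159.46°  ·
  (2,4): δ = 135.53°  ·
  (2,5): δ = 89.40°  ·
  (2,6): δ = 42.52°  ✓
  (2,7): δ = 1.91°  ✓
  (3,4): δ = 156.08°  ·
  (3,5): δ = 109.94°  ·
  (3,6): δ = 63.06°  ·
  (3,7): δ = 22.46°  ✓
  (4,5): δ = 133.86°  ·
  (4,6): δ = 86.98°  ·
  (4,7): δ = 46.38°  ·
  (5,6): δ = 133.12°  ·
  (5,7): δ = 92.52°  ·
  (6,7): δ = 139.40°  ·
antipodal pairs: 7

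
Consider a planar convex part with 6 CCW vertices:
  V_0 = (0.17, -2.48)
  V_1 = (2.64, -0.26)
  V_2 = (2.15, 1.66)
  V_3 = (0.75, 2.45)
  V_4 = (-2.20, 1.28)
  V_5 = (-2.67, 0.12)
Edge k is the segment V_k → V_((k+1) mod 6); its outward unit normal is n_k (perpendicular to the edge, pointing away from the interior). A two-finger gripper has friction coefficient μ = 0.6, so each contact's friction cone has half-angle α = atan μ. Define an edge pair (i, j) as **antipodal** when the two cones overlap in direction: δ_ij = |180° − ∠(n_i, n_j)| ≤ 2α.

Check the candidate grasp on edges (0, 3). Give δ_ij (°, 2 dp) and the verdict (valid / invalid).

α = atan 0.6 = 30.96°;  2α = 61.93°
edge 0: e_0 = (+2.47, +2.22);  n_0 = (+0.6685, -0.7437)
edge 3: e_3 = (-2.95, -1.17);  n_3 = (-0.3687, +0.9296)
∠(n_0, n_3) = 159.69°
δ = |180° − 159.69°| = 20.31°
20.31° ≤ 2α = 61.93°  →  valid

δ = 20.31°, valid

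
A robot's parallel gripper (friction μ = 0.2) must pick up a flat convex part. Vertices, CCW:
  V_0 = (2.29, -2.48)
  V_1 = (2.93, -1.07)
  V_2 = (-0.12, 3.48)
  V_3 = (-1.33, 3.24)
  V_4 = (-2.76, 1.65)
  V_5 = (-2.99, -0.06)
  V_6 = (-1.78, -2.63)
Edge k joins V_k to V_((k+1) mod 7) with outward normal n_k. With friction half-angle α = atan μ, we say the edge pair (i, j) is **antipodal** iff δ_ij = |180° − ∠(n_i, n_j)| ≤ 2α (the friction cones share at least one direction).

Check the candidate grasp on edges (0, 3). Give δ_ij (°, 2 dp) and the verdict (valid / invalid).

α = atan 0.2 = 11.31°;  2α = 22.62°
edge 0: e_0 = (+0.64, +1.41);  n_0 = (+0.9106, -0.4133)
edge 3: e_3 = (-1.43, -1.59);  n_3 = (-0.7435, +0.6687)
∠(n_0, n_3) = 162.45°
δ = |180° − 162.45°| = 17.55°
17.55° ≤ 2α = 22.62°  →  valid

δ = 17.55°, valid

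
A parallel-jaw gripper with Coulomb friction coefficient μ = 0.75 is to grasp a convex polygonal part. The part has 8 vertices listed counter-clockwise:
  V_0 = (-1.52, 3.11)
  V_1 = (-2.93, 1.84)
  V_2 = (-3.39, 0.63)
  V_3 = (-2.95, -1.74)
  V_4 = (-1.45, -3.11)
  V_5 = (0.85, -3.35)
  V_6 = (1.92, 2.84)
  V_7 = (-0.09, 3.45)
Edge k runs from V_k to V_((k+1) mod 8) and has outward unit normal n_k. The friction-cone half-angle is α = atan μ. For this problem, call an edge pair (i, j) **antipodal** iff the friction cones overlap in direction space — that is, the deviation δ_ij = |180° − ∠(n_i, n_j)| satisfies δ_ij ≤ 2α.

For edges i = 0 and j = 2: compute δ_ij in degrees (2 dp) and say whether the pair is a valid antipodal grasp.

α = atan 0.75 = 36.87°;  2α = 73.74°
edge 0: e_0 = (-1.41, -1.27);  n_0 = (-0.6693, +0.7430)
edge 2: e_2 = (+0.44, -2.37);  n_2 = (-0.9832, -0.1825)
∠(n_0, n_2) = 58.51°
δ = |180° − 58.51°| = 121.49°
121.49° > 2α = 73.74°  →  invalid

δ = 121.49°, invalid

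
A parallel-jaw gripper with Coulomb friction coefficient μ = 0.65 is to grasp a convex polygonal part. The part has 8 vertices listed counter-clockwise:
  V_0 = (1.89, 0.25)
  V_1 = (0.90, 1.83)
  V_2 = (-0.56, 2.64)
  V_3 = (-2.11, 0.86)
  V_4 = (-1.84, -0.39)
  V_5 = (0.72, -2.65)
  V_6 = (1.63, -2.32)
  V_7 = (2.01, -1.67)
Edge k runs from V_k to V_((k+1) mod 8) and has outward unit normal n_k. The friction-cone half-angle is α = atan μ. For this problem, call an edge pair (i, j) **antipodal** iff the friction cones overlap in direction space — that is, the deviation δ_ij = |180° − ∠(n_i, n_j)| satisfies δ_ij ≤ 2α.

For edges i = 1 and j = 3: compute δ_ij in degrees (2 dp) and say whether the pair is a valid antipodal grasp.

α = atan 0.65 = 33.02°;  2α = 66.05°
edge 1: e_1 = (-1.46, +0.81);  n_1 = (+0.4851, +0.8744)
edge 3: e_3 = (+0.27, -1.25);  n_3 = (-0.9775, -0.2111)
∠(n_1, n_3) = 131.21°
δ = |180° − 131.21°| = 48.79°
48.79° ≤ 2α = 66.05°  →  valid

δ = 48.79°, valid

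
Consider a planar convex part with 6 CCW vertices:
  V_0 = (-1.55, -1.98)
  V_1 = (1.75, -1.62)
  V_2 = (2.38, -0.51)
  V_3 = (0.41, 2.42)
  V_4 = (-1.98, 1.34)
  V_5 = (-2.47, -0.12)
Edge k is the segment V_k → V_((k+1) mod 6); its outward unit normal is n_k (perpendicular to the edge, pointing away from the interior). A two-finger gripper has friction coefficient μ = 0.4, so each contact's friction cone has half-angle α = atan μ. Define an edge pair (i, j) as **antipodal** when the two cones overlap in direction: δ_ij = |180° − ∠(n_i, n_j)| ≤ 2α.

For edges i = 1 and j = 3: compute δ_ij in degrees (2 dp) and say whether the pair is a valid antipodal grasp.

δ = 36.10°, valid

α = atan 0.4 = 21.80°;  2α = 43.60°
edge 1: e_1 = (+0.63, +1.11);  n_1 = (+0.8697, -0.4936)
edge 3: e_3 = (-2.39, -1.08);  n_3 = (-0.4118, +0.9113)
∠(n_1, n_3) = 143.90°
δ = |180° − 143.90°| = 36.10°
36.10° ≤ 2α = 43.60°  →  valid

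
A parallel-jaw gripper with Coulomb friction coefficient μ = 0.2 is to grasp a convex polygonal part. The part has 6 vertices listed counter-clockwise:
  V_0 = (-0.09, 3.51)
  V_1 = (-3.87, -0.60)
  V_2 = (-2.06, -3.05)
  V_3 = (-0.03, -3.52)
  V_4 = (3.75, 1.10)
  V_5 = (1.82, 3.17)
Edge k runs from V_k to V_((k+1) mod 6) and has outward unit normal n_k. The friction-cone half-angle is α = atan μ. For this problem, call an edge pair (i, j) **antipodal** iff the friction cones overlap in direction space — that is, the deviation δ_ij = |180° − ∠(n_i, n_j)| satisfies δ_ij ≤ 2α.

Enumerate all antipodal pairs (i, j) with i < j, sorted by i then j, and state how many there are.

α = atan 0.2 = 11.31°;  2α = 22.62°
n_0 = (-0.7360, +0.6769)
n_1 = (-0.8043, -0.5942)
n_2 = (-0.2256, -0.9742)
n_3 = (+0.7740, -0.6332)
n_4 = (+0.7314, +0.6819)
n_5 = (+0.1753, +0.9845)
  (0,1): δ = 100.94°  ·
  (0,2): δ = 60.43°  ·
  (0,3): δ = 3.32°  ✓
  (0,4): δ = 85.60°  ·
  (0,5): δ = 122.51°  ·
  (1,2): δ = 139.49°  ·
  (1,3): δ = 75.75°  ·
  (1,4): δ = 6.54°  ✓
  (1,5): δ = 43.45°  ·
  (2,3): δ = 116.25°  ·
  (2,4): δ = 33.97°  ·
  (2,5): δ = 2.94°  ✓
  (3,4): δ = 97.72°  ·
  (3,5): δ = 60.80°  ·
  (4,5): δ = 143.09°  ·
antipodal pairs: 3

count = 3; pairs: (0,3), (1,4), (2,5)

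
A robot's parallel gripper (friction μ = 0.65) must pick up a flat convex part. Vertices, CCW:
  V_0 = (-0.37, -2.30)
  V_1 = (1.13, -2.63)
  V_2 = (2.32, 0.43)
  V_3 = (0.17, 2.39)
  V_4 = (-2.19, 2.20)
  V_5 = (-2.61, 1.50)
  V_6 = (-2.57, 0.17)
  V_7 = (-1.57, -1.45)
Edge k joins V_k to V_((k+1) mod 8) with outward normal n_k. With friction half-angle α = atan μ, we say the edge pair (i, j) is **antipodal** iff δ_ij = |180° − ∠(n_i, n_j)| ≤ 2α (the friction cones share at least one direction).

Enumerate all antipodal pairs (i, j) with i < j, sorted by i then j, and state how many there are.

count = 11; pairs: (0,2), (0,3), (1,3), (1,4), (1,5), (1,6), (2,5), (2,6), (2,7), (3,6), (3,7)

α = atan 0.65 = 33.02°;  2α = 66.05°
n_0 = (-0.2149, -0.9766)
n_1 = (+0.9320, -0.3624)
n_2 = (+0.6737, +0.7390)
n_3 = (-0.0802, +0.9968)
n_4 = (-0.8575, +0.5145)
n_5 = (-0.9995, -0.0301)
n_6 = (-0.8509, -0.5253)
n_7 = (-0.5780, -0.8160)
  (0,1): δ = 98.84°  ·
  (0,2): δ = 29.95°  ✓
  (0,3): δ = 17.01°  ✓
  (0,4): δ = 71.44°  ·
  (0,5): δ = 104.13°  ·
  (0,6): δ = 134.09°  ·
  (0,7): δ = 157.10°  ·
  (1,2): δ = 111.10°  ·
  (1,3): δ = 64.15°  ✓
  (1,4): δ = 9.71°  ✓
  (1,5): δ = 22.97°  ✓
  (1,6): δ = 52.94°  ✓
  (1,7): δ = 75.94°  ·
  (2,3): δ = 133.04°  ·
  (2,4): δ = 78.61°  ·
  (2,5): δ = 45.92°  ✓
  (2,6): δ = 15.96°  ✓
  (2,7): δ = 7.04°  ✓
  (3,4): δ = 125.57°  ·
  (3,5): δ = 92.88°  ·
  (3,6): δ = 62.92°  ✓
  (3,7): δ = 39.91°  ✓
  (4,5): δ = 147.31°  ·
  (4,6): δ = 117.35°  ·
  (4,7): δ = 94.35°  ·
  (5,6): δ = 150.04°  ·
  (5,7): δ = 127.03°  ·
  (6,7): δ = 157.00°  ·
antipodal pairs: 11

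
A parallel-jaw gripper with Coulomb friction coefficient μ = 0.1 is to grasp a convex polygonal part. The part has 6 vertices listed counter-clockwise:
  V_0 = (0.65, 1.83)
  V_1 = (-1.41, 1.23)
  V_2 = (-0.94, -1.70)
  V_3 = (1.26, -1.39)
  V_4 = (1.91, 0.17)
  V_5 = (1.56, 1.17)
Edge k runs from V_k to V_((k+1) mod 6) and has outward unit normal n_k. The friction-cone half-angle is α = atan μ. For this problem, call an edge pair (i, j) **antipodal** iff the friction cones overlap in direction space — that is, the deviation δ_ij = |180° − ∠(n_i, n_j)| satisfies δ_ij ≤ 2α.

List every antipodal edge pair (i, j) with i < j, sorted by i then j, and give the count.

count = 2; pairs: (0,2), (1,4)

α = atan 0.1 = 5.71°;  2α = 11.42°
n_0 = (-0.2796, +0.9601)
n_1 = (-0.9874, -0.1584)
n_2 = (+0.1395, -0.9902)
n_3 = (+0.9231, -0.3846)
n_4 = (+0.9439, +0.3304)
n_5 = (+0.5871, +0.8095)
  (0,1): δ = 97.13°  ·
  (0,2): δ = 8.22°  ✓
  (0,3): δ = 51.14°  ·
  (0,4): δ = 93.05°  ·
  (0,5): δ = 127.81°  ·
  (1,2): δ = 91.09°  ·
  (1,3): δ = 31.73°  ·
  (1,4): δ = 10.18°  ✓
  (1,5): δ = 44.93°  ·
  (2,3): δ = 120.64°  ·
  (2,4): δ = 78.73°  ·
  (2,5): δ = 43.97°  ·
  (3,4): δ = 138.09°  ·
  (3,5): δ = 103.33°  ·
  (4,5): δ = 145.24°  ·
antipodal pairs: 2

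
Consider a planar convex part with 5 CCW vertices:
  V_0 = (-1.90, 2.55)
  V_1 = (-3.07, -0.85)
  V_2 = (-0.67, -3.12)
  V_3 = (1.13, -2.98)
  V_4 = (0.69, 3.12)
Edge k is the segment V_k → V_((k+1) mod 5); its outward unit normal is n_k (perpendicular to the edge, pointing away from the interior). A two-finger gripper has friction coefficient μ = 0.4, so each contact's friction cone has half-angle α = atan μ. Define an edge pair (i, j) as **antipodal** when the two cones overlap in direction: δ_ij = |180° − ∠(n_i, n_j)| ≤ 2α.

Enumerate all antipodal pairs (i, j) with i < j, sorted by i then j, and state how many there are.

α = atan 0.4 = 21.80°;  2α = 43.60°
n_0 = (-0.9456, +0.3254)
n_1 = (-0.6872, -0.7265)
n_2 = (+0.0775, -0.9970)
n_3 = (+0.9974, +0.0719)
n_4 = (-0.2149, +0.9766)
  (0,1): δ = 114.42°  ·
  (0,2): δ = 66.56°  ·
  (0,3): δ = 23.11°  ✓
  (0,4): δ = 121.40°  ·
  (1,2): δ = 132.15°  ·
  (1,3): δ = 42.47°  ✓
  (1,4): δ = 55.82°  ·
  (2,3): δ = 90.32°  ·
  (2,4): δ = 7.96°  ✓
  (3,4): δ = 81.71°  ·
antipodal pairs: 3

count = 3; pairs: (0,3), (1,3), (2,4)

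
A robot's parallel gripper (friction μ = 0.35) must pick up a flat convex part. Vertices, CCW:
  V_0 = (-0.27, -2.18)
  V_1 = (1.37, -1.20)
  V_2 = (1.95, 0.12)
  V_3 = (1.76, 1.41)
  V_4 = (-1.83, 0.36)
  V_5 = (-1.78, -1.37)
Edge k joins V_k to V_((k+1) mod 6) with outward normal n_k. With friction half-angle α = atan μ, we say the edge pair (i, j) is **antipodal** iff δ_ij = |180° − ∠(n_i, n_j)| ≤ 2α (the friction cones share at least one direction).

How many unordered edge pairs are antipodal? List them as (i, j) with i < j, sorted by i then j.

count = 3; pairs: (0,3), (1,4), (2,4)

α = atan 0.35 = 19.29°;  2α = 38.58°
n_0 = (+0.5130, -0.8584)
n_1 = (+0.9155, -0.4023)
n_2 = (+0.9893, +0.1457)
n_3 = (-0.2807, +0.9598)
n_4 = (-0.9996, -0.0289)
n_5 = (-0.4727, -0.8812)
  (0,1): δ = 144.58°  ·
  (0,2): δ = 112.48°  ·
  (0,3): δ = 14.56°  ✓
  (0,4): δ = 60.79°  ·
  (0,5): δ = 120.93°  ·
  (1,2): δ = 147.90°  ·
  (1,3): δ = 49.98°  ·
  (1,4): δ = 25.38°  ✓
  (1,5): δ = 85.51°  ·
  (2,3): δ = 82.08°  ·
  (2,4): δ = 6.72°  ✓
  (2,5): δ = 53.41°  ·
  (3,4): δ = 104.65°  ·
  (3,5): δ = 44.51°  ·
  (4,5): δ = 119.87°  ·
antipodal pairs: 3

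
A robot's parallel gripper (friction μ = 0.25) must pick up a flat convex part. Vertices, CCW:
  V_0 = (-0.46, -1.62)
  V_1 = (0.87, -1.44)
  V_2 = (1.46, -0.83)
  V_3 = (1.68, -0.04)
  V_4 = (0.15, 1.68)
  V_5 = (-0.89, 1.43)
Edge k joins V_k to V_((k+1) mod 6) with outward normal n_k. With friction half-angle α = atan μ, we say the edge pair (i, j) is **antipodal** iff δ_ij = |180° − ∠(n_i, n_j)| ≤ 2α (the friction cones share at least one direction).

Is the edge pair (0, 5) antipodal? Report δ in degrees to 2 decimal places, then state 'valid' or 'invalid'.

α = atan 0.25 = 14.04°;  2α = 28.07°
edge 0: e_0 = (+1.33, +0.18);  n_0 = (+0.1341, -0.9910)
edge 5: e_5 = (+0.43, -3.05);  n_5 = (-0.9902, -0.1396)
∠(n_0, n_5) = 89.68°
δ = |180° − 89.68°| = 90.32°
90.32° > 2α = 28.07°  →  invalid

δ = 90.32°, invalid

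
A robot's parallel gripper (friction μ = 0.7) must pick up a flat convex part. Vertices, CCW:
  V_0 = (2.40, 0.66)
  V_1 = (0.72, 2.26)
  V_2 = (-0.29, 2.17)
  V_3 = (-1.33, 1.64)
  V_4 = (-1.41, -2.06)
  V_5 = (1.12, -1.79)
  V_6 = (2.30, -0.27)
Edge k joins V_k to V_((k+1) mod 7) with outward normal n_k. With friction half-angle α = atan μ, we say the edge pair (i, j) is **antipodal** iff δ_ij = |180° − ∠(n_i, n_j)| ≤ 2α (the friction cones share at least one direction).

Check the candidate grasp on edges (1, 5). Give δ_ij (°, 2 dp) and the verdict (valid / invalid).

α = atan 0.7 = 34.99°;  2α = 69.98°
edge 1: e_1 = (-1.01, -0.09);  n_1 = (-0.0888, +0.9961)
edge 5: e_5 = (+1.18, +1.52);  n_5 = (+0.7899, -0.6132)
∠(n_1, n_5) = 132.91°
δ = |180° − 132.91°| = 47.09°
47.09° ≤ 2α = 69.98°  →  valid

δ = 47.09°, valid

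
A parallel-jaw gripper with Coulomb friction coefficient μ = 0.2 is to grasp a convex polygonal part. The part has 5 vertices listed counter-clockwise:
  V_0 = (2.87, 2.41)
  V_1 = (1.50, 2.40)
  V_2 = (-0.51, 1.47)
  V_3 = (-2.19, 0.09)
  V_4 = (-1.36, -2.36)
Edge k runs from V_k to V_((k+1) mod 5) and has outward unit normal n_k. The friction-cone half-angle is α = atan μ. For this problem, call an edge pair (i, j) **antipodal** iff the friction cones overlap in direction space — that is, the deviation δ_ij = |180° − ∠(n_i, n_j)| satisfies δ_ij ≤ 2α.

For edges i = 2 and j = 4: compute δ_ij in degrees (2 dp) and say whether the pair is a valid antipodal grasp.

δ = 9.03°, valid

α = atan 0.2 = 11.31°;  2α = 22.62°
edge 2: e_2 = (-1.68, -1.38);  n_2 = (-0.6347, +0.7727)
edge 4: e_4 = (+4.23, +4.77);  n_4 = (+0.7482, -0.6635)
∠(n_2, n_4) = 170.97°
δ = |180° − 170.97°| = 9.03°
9.03° ≤ 2α = 22.62°  →  valid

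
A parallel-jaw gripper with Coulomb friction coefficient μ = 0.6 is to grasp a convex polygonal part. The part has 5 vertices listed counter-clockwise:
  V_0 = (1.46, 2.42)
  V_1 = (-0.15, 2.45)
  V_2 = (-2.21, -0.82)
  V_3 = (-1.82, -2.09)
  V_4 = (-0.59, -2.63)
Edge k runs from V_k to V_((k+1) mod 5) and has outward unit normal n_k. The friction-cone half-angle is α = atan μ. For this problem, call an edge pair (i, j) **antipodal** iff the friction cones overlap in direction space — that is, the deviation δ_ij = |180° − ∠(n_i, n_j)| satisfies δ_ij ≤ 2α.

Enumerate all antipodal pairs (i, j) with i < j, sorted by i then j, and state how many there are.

α = atan 0.6 = 30.96°;  2α = 61.93°
n_0 = (+0.0186, +0.9998)
n_1 = (-0.8461, +0.5330)
n_2 = (-0.9559, -0.2936)
n_3 = (-0.4020, -0.9156)
n_4 = (+0.9266, -0.3761)
  (0,1): δ = 121.14°  ·
  (0,2): δ = 71.86°  ·
  (0,3): δ = 22.64°  ✓
  (0,4): δ = 68.97°  ·
  (1,2): δ = 130.72°  ·
  (1,3): δ = 81.49°  ·
  (1,4): δ = 10.12°  ✓
  (2,3): δ = 130.77°  ·
  (2,4): δ = 39.17°  ✓
  (3,4): δ = 88.39°  ·
antipodal pairs: 3

count = 3; pairs: (0,3), (1,4), (2,4)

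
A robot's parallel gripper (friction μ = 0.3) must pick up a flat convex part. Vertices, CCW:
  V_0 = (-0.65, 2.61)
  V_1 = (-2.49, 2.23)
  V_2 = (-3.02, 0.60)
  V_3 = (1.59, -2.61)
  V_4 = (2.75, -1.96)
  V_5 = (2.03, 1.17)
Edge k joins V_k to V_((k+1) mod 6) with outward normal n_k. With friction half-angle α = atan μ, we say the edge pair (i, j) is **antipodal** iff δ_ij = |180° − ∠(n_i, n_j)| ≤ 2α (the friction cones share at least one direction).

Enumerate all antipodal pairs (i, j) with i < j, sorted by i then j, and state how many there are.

α = atan 0.3 = 16.70°;  2α = 33.40°
n_0 = (-0.2023, +0.9793)
n_1 = (-0.9510, +0.3092)
n_2 = (-0.5714, -0.8207)
n_3 = (+0.4888, -0.8724)
n_4 = (+0.9745, +0.2242)
n_5 = (+0.4733, +0.8809)
  (0,1): δ = 119.68°  ·
  (0,2): δ = 46.52°  ·
  (0,3): δ = 17.60°  ✓
  (0,4): δ = 91.29°  ·
  (0,5): δ = 140.08°  ·
  (1,2): δ = 106.84°  ·
  (1,3): δ = 42.72°  ·
  (1,4): δ = 30.97°  ✓
  (1,5): δ = 79.76°  ·
  (2,3): δ = 115.89°  ·
  (2,4): δ = 42.20°  ·
  (2,5): δ = 6.60°  ✓
  (3,4): δ = 106.31°  ·
  (3,5): δ = 57.51°  ·
  (4,5): δ = 131.20°  ·
antipodal pairs: 3

count = 3; pairs: (0,3), (1,4), (2,5)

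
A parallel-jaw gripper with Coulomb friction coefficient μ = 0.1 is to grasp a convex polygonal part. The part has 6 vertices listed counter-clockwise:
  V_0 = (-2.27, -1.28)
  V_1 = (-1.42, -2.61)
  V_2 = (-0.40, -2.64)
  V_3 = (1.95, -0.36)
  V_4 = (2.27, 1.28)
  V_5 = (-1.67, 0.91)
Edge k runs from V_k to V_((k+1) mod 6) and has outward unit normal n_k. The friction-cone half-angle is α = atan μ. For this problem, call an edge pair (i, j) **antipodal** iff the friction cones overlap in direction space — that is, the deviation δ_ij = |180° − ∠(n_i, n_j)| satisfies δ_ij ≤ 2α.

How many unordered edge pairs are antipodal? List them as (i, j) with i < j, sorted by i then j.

count = 2; pairs: (1,4), (3,5)

α = atan 0.1 = 5.71°;  2α = 11.42°
n_0 = (-0.8426, -0.5385)
n_1 = (-0.0294, -0.9996)
n_2 = (+0.6963, -0.7177)
n_3 = (+0.9815, -0.1915)
n_4 = (-0.0935, +0.9956)
n_5 = (-0.9645, +0.2642)
  (0,1): δ = 124.27°  ·
  (0,2): δ = 78.45°  ·
  (0,3): δ = 43.62°  ·
  (0,4): δ = 62.78°  ·
  (0,5): δ = 132.10°  ·
  (1,2): δ = 134.18°  ·
  (1,3): δ = 99.36°  ·
  (1,4): δ = 7.05°  ✓
  (1,5): δ = 76.36°  ·
  (2,3): δ = 145.17°  ·
  (2,4): δ = 38.77°  ·
  (2,5): δ = 30.54°  ·
  (3,4): δ = 73.59°  ·
  (3,5): δ = 4.28°  ✓
  (4,5): δ = 110.69°  ·
antipodal pairs: 2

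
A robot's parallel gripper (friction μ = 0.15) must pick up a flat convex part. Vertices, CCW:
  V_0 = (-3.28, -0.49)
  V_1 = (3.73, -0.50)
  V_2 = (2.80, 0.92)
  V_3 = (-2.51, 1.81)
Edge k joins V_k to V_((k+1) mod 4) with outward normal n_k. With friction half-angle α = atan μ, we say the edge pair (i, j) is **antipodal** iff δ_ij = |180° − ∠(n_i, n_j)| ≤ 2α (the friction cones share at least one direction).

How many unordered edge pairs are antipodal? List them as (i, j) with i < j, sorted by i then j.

α = atan 0.15 = 8.53°;  2α = 17.06°
n_0 = (-0.0014, -1.0000)
n_1 = (+0.8366, +0.5479)
n_2 = (+0.1653, +0.9862)
n_3 = (-0.9483, +0.3175)
  (0,1): δ = 56.70°  ·
  (0,2): δ = 9.43°  ✓
  (0,3): δ = 71.57°  ·
  (1,2): δ = 132.74°  ·
  (1,3): δ = 51.73°  ·
  (2,3): δ = 98.99°  ·
antipodal pairs: 1

count = 1; pairs: (0,2)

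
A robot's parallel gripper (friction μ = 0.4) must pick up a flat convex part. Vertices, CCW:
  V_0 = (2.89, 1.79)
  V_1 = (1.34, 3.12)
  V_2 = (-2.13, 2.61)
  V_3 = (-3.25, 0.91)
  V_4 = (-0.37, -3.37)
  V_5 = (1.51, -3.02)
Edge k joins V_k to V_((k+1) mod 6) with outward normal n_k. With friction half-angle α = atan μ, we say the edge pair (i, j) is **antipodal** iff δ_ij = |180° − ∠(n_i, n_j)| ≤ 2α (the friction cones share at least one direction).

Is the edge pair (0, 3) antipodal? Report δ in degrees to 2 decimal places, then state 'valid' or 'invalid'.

δ = 15.43°, valid

α = atan 0.4 = 21.80°;  2α = 43.60°
edge 0: e_0 = (-1.55, +1.33);  n_0 = (+0.6512, +0.7589)
edge 3: e_3 = (+2.88, -4.28);  n_3 = (-0.8297, -0.5583)
∠(n_0, n_3) = 164.57°
δ = |180° − 164.57°| = 15.43°
15.43° ≤ 2α = 43.60°  →  valid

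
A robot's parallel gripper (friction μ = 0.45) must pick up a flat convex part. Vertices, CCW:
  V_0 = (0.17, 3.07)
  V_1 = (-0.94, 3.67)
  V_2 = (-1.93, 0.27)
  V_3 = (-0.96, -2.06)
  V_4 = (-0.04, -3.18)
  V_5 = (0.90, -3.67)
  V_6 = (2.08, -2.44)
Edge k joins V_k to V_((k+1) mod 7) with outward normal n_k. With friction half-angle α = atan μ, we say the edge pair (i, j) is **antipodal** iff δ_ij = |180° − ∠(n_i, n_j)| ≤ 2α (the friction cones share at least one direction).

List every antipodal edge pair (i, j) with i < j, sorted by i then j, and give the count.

α = atan 0.45 = 24.23°;  2α = 48.46°
n_0 = (+0.4755, +0.8797)
n_1 = (-0.9601, +0.2796)
n_2 = (-0.9232, -0.3843)
n_3 = (-0.7727, -0.6347)
n_4 = (-0.4622, -0.8868)
n_5 = (+0.7216, -0.6923)
n_6 = (+0.9448, +0.3275)
  (0,1): δ = 77.84°  ·
  (0,2): δ = 39.00°  ✓
  (0,3): δ = 22.21°  ✓
  (0,4): δ = 0.86°  ✓
  (0,5): δ = 74.58°  ·
  (0,6): δ = 137.51°  ·
  (1,2): δ = 141.16°  ·
  (1,3): δ = 124.37°  ·
  (1,4): δ = 101.30°  ·
  (1,5): δ = 27.58°  ✓
  (1,6): δ = 35.35°  ✓
  (2,3): δ = 163.20°  ·
  (2,4): δ = 140.13°  ·
  (2,5): δ = 66.41°  ·
  (2,6): δ = 3.48°  ✓
  (3,4): δ = 156.93°  ·
  (3,5): δ = 83.21°  ·
  (3,6): δ = 20.28°  ✓
  (4,5): δ = 106.28°  ·
  (4,6): δ = 43.35°  ✓
  (5,6): δ = 117.07°  ·
antipodal pairs: 8

count = 8; pairs: (0,2), (0,3), (0,4), (1,5), (1,6), (2,6), (3,6), (4,6)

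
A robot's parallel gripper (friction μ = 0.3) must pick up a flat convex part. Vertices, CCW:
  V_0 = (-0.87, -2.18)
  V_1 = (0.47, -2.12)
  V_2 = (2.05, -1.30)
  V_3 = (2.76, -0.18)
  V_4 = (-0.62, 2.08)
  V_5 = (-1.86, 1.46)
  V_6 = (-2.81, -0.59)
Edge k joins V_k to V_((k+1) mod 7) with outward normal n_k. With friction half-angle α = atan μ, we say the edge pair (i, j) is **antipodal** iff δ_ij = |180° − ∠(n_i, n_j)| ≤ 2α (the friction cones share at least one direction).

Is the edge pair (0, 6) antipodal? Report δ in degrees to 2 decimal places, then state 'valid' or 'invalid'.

δ = 138.10°, invalid

α = atan 0.3 = 16.70°;  2α = 33.40°
edge 0: e_0 = (+1.34, +0.06);  n_0 = (+0.0447, -0.9990)
edge 6: e_6 = (+1.94, -1.59);  n_6 = (-0.6339, -0.7734)
∠(n_0, n_6) = 41.90°
δ = |180° − 41.90°| = 138.10°
138.10° > 2α = 33.40°  →  invalid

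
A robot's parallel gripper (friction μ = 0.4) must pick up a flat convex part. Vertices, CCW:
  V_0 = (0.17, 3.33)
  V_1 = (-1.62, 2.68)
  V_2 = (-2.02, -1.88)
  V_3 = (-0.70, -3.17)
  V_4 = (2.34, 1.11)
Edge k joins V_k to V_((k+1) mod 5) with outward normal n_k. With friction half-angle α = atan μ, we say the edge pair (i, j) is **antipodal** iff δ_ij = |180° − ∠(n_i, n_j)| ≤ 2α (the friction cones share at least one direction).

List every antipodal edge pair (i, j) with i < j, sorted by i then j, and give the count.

α = atan 0.4 = 21.80°;  2α = 43.60°
n_0 = (-0.3413, +0.9399)
n_1 = (-0.9962, +0.0874)
n_2 = (-0.6989, -0.7152)
n_3 = (+0.8153, -0.5791)
n_4 = (+0.7151, +0.6990)
  (0,1): δ = 114.97°  ·
  (0,2): δ = 64.30°  ·
  (0,3): δ = 34.66°  ✓
  (0,4): δ = 114.39°  ·
  (1,2): δ = 129.33°  ·
  (1,3): δ = 30.37°  ✓
  (1,4): δ = 49.36°  ·
  (2,3): δ = 81.04°  ·
  (2,4): δ = 1.31°  ✓
  (3,4): δ = 100.27°  ·
antipodal pairs: 3

count = 3; pairs: (0,3), (1,3), (2,4)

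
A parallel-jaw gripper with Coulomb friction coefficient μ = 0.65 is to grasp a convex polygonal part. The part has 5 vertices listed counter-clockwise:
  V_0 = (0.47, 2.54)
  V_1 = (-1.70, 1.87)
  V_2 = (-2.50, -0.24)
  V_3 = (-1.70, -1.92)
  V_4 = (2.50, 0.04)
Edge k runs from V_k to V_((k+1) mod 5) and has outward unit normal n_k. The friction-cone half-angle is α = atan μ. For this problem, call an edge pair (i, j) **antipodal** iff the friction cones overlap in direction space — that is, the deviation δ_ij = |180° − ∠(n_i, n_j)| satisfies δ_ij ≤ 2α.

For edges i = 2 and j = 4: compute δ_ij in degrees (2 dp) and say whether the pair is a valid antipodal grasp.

α = atan 0.65 = 33.02°;  2α = 66.05°
edge 2: e_2 = (+0.80, -1.68);  n_2 = (-0.9029, -0.4299)
edge 4: e_4 = (-2.03, +2.50);  n_4 = (+0.7763, +0.6304)
∠(n_2, n_4) = 166.39°
δ = |180° − 166.39°| = 13.61°
13.61° ≤ 2α = 66.05°  →  valid

δ = 13.61°, valid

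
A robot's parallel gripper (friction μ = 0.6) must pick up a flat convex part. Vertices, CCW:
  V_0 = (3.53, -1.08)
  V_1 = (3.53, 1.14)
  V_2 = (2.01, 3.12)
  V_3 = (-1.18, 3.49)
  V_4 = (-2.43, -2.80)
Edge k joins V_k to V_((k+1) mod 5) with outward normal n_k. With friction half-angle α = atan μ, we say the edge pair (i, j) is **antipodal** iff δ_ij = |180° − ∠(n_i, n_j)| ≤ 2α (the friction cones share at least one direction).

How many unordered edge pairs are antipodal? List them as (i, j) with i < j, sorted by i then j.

count = 3; pairs: (0,3), (1,3), (2,4)

α = atan 0.6 = 30.96°;  2α = 61.93°
n_0 = (+1.0000, -0.0000)
n_1 = (+0.7932, +0.6089)
n_2 = (+0.1152, +0.9933)
n_3 = (-0.9808, +0.1949)
n_4 = (+0.2773, -0.9608)
  (0,1): δ = 142.49°  ·
  (0,2): δ = 96.62°  ·
  (0,3): δ = 11.24°  ✓
  (0,4): δ = 106.10°  ·
  (1,2): δ = 134.13°  ·
  (1,3): δ = 48.75°  ✓
  (1,4): δ = 68.59°  ·
  (2,3): δ = 94.62°  ·
  (2,4): δ = 22.71°  ✓
  (3,4): δ = 62.66°  ·
antipodal pairs: 3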